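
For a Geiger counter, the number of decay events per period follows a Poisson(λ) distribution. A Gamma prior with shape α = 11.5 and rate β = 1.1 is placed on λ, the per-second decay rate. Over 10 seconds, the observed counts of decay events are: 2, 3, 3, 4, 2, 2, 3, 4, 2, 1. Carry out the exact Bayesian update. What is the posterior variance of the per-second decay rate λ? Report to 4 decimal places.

0.3044

With a Gamma(shape α, rate β) prior, the Poisson likelihood is conjugate: the posterior is Gamma(α + ΣXᵢ, β + n).
Sum of counts S = 26 over n = 10 seconds.
Posterior: Gamma(α+S, β+n) = Gamma(11.5+26, 1.1+10) = Gamma(37.5, 11.1).
Var = α/β² = 37.5/11.1² = 0.3044.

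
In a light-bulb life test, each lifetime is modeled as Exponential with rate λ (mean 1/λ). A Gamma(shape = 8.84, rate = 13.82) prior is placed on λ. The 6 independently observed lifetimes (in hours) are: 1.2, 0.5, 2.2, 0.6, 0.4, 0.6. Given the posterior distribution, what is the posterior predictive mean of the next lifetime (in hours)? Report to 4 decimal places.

With a Gamma(shape α, rate β) prior on the exponential rate λ, the posterior after n observations with total T = Σxᵢ is Gamma(α+n, β+T).
Sum of observations T = 5.5 hours; n = 6.
Posterior: Gamma(8.84+6, 13.82+5.5) = Gamma(14.84, 19.32).
The predictive distribution for the next observation is Lomax; its mean is β/(α−1) = 19.32/13.84 = 1.3960.

1.3960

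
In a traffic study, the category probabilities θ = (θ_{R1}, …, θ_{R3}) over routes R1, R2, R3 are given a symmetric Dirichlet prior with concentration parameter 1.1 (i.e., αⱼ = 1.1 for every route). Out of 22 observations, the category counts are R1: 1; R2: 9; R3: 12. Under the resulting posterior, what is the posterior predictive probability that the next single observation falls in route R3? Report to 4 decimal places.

The Dirichlet prior is conjugate to the Multinomial likelihood: each posterior αⱼ = prior αⱼ + observed count nⱼ.
Posterior concentration: (2.1, 10.1, 13.1), total = 25.3.
P(next = R3 | data) = α_{R3}/Σα = 0.5178.

0.5178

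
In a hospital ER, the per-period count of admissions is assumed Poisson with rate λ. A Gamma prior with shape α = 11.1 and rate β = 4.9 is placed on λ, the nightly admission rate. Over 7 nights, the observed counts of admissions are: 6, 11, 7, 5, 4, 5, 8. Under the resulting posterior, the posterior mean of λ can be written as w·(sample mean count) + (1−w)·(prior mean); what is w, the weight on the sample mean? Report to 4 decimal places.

With a Gamma(shape α, rate β) prior, the Poisson likelihood is conjugate: the posterior is Gamma(α + ΣXᵢ, β + n).
Posterior mean = (α₀+S)/(β₀+n) = [n/(β₀+n)]·(S/n) + [β₀/(β₀+n)]·(α₀/β₀), so only n and β₀ enter the weight.
Weight on data w = n/(β₀+n) = 7/(4.9+7) = 7/11.9 = 0.5882.

0.5882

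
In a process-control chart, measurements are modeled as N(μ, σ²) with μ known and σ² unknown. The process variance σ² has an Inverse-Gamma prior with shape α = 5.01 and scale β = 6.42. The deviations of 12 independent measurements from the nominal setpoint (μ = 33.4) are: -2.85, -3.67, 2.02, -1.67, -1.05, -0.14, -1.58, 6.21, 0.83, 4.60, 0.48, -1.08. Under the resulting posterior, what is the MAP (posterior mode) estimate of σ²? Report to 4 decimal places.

With known mean μ and an Inverse-Gamma(α, β) prior on σ², the Normal likelihood is conjugate: posterior is Inv-Gamma(α + n/2, β + Σ(xᵢ−μ)²/2).
Σ(xᵢ−μ)² = (-2.85)² + (-3.67)² + (2.02)² + (-1.67)² + (-1.05)² + (-0.14)² + (-1.58)² + (6.21)² + (0.83)² + (4.60)² + (0.48)² + (-1.08)² = 93.8890.
Posterior: Inv-Gamma(5.01 + 12/2, 6.42 + 93.8890/2) = Inv-Gamma(11.01, 53.36450).
Mode = β/(α+1) = 53.36450/12.01 = 4.4433.

4.4433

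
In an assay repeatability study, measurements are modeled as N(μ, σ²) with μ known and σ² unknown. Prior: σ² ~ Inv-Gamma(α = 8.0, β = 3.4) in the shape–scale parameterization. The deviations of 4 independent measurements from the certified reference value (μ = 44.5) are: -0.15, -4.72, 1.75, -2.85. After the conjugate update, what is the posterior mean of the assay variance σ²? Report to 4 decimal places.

With known mean μ and an Inverse-Gamma(α, β) prior on σ², the Normal likelihood is conjugate: posterior is Inv-Gamma(α + n/2, β + Σ(xᵢ−μ)²/2).
Σ(xᵢ−μ)² = (-0.15)² + (-4.72)² + (1.75)² + (-2.85)² = 33.4859.
Posterior: Inv-Gamma(8.0 + 4/2, 3.4 + 33.4859/2) = Inv-Gamma(10.00, 20.14295).
E[σ²|data] = β/(α−1) = 20.14295/9.00 = 2.2381.

2.2381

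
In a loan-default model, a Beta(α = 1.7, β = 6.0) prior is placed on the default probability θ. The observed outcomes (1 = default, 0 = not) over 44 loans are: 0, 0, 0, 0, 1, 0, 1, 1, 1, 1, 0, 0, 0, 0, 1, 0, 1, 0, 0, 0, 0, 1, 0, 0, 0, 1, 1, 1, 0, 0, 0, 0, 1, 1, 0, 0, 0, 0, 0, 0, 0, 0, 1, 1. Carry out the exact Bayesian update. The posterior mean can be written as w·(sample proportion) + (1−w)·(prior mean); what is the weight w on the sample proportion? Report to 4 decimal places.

0.8511

The Beta prior is conjugate to a Binomial/Bernoulli likelihood; the update adds successes to α and failures to β.
Posterior mean = (α₀+k)/(α₀+β₀+n) = [n/(α₀+β₀+n)]·(k/n) + [(α₀+β₀)/(α₀+β₀+n)]·α₀/(α₀+β₀), so only n and the prior enter the weight.
The weight on the data is w = n/(α₀+β₀+n) = 44/(1.7+6.0+44) = 44/51.7 = 0.8511.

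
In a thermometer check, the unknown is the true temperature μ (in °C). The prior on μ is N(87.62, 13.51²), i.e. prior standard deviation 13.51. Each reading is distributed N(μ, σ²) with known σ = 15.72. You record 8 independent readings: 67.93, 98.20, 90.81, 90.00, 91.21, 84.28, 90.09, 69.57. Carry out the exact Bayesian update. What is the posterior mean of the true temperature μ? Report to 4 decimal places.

85.6027

For Normal data with known variance σ², a Normal(μ₀, σ₀²) prior on μ is conjugate. Posterior precision = 1/σ₀² + n/σ²; posterior mean is the precision-weighted average of μ₀ and x̄.
Σxᵢ = 67.93 + 98.20 + 90.81 + 90.00 + 91.21 + 84.28 + 90.09 + 69.57 = 682.09, so n·x̄ = 682.09.
σ₀² = 13.51² = 182.5201, σ² = 15.72² = 247.1184; σ² + n·σ₀² = 247.1184 + 8·182.5201 = 1707.2792.
Posterior mean = (μ₀/σ₀² + n·x̄/σ²)/(1/σ₀² + n/σ²) = (σ²·μ₀ + σ₀²·n·x̄)/(σ² + n·σ₀²) = (247.1184·87.62 + 182.5201·682.09)/1707.2792 = 146147.649217/1707.2792 = 85.6027.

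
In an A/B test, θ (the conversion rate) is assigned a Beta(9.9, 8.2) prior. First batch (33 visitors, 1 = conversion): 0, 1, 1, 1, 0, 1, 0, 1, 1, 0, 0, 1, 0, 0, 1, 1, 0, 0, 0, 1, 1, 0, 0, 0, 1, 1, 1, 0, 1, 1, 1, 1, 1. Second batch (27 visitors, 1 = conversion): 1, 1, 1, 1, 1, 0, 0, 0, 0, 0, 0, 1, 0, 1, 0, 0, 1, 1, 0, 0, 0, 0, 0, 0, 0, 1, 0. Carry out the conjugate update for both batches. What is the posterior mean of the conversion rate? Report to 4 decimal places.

0.4981

The Beta prior is conjugate to a Binomial/Bernoulli likelihood; the update adds successes to α and failures to β.
After batch 1: Beta(9.9+19, 8.2+14) = Beta(28.9, 22.2).
After batch 2: Beta(28.9+10, 22.2+17) = Beta(38.9, 39.2).
Posterior mean = α/(α+β) = 38.9/78.1 = 0.4981.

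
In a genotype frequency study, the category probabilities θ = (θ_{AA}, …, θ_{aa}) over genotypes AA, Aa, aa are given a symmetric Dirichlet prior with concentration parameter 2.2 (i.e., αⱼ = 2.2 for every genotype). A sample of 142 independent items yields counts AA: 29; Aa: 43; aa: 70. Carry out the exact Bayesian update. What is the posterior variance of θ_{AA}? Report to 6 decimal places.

0.001109

The Dirichlet prior is conjugate to the Multinomial likelihood: each posterior αⱼ = prior αⱼ + observed count nⱼ.
Posterior concentration: (31.2, 45.2, 72.2), total = 148.6.
Var[θ_j] = α_j(Σα−α_j)/((Σα)²(Σα+1)) = 31.2·117.4/(148.6²·149.6) = 0.001109.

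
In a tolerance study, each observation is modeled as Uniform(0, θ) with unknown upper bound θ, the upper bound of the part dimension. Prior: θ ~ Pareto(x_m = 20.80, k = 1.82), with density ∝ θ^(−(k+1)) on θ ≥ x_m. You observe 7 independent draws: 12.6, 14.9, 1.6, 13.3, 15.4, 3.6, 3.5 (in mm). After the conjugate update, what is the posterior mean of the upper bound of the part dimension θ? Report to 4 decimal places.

23.4598

A Pareto(scale x_m, shape k) prior on the upper bound θ of Uniform(0, θ) is conjugate: posterior is Pareto(max(x_m, max xᵢ), k + n).
Sample maximum = 15.4; prior scale x_m = 20.80 → posterior scale = max = 20.80.
Posterior shape = 1.82 + 7 = 8.82.
E[θ|data] = k·x_m/(k−1) = 8.82·20.80/7.82 = 23.4598.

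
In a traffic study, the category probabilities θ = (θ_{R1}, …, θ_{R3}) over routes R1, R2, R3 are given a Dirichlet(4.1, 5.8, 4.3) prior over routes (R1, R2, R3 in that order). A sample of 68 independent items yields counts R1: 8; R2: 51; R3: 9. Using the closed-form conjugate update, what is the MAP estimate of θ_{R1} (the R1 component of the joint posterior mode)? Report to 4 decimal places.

0.1402

The Dirichlet prior is conjugate to the Multinomial likelihood: each posterior αⱼ = prior αⱼ + observed count nⱼ.
Posterior concentration: (12.1, 56.8, 13.3), total = 82.2.
Joint mode component: (α_{R1}−1)/(Σα−K) = 11.1/79.2 = 0.1402.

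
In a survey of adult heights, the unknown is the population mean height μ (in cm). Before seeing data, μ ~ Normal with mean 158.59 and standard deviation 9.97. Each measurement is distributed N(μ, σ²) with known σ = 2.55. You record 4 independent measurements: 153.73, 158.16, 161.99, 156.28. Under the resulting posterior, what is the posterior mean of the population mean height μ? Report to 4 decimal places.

157.5569

For Normal data with known variance σ², a Normal(μ₀, σ₀²) prior on μ is conjugate. Posterior precision = 1/σ₀² + n/σ²; posterior mean is the precision-weighted average of μ₀ and x̄.
Σxᵢ = 153.73 + 158.16 + 161.99 + 156.28 = 630.16, so n·x̄ = 630.16.
σ₀² = 9.97² = 99.4009, σ² = 2.55² = 6.5025; σ² + n·σ₀² = 6.5025 + 4·99.4009 = 404.1061.
Posterior mean = (μ₀/σ₀² + n·x̄/σ²)/(1/σ₀² + n/σ²) = (σ²·μ₀ + σ₀²·n·x̄)/(σ² + n·σ₀²) = (6.5025·158.59 + 99.4009·630.16)/404.1061 = 63669.702619/404.1061 = 157.5569.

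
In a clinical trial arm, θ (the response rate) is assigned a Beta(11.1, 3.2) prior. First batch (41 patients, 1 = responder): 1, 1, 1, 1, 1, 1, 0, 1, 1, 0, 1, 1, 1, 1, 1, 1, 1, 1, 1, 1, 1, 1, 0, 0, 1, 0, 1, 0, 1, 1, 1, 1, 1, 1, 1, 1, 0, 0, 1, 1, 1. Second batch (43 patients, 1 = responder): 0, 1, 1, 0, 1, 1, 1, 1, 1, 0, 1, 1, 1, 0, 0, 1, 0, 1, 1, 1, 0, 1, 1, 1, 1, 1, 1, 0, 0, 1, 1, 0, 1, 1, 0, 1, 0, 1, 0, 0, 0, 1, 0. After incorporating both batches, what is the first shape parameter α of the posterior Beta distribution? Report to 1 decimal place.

71.1

The Beta prior is conjugate to a Binomial/Bernoulli likelihood; the update adds successes to α and failures to β.
After batch 1: Beta(11.1+33, 3.2+8) = Beta(44.1, 11.2).
After batch 2: Beta(44.1+27, 11.2+16) = Beta(71.1, 27.2).
Posterior α = 71.1.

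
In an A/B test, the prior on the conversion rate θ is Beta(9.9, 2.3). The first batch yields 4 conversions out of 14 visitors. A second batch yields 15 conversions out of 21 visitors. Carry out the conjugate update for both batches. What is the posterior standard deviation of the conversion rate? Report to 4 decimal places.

0.0702

The Beta prior is conjugate to a Binomial/Bernoulli likelihood; the update adds successes to α and failures to β.
After batch 1: Beta(9.9+4, 2.3+10) = Beta(13.9, 12.3).
After batch 2: Beta(13.9+15, 12.3+6) = Beta(28.9, 18.3).
Var = αβ/((α+β)²(α+β+1)) = 28.9·18.3/(47.2²·48.2) = 0.00492513; SD = √0.00492513 = 0.0702.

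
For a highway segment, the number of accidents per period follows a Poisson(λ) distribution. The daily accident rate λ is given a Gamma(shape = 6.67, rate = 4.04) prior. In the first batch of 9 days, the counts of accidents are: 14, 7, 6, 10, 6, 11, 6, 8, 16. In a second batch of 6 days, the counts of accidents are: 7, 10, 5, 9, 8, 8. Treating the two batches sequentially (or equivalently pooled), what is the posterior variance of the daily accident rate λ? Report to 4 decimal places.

0.3798

With a Gamma(shape α, rate β) prior, the Poisson likelihood is conjugate: the posterior is Gamma(α + ΣXᵢ, β + n).
Batch 1: sum of counts S = 84 over n = 9 days.
After batch 1: Gamma(α+S, β+n) = Gamma(6.67+84, 4.04+9) = Gamma(90.67, 13.04).
Batch 2: sum of counts S = 47 over n = 6 days.
After batch 2: Gamma(α+S, β+n) = Gamma(90.67+47, 13.04+6) = Gamma(137.67, 19.04).
Var = α/β² = 137.67/19.04² = 0.3798.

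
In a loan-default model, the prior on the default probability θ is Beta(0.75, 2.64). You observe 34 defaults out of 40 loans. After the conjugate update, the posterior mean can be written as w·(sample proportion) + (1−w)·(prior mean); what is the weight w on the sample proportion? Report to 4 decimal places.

The Beta prior is conjugate to a Binomial/Bernoulli likelihood; the update adds successes to α and failures to β.
Posterior mean = (α₀+k)/(α₀+β₀+n) = [n/(α₀+β₀+n)]·(k/n) + [(α₀+β₀)/(α₀+β₀+n)]·α₀/(α₀+β₀), so only n and the prior enter the weight.
The weight on the data is w = n/(α₀+β₀+n) = 40/(0.75+2.64+40) = 40/43.39 = 0.9219.

0.9219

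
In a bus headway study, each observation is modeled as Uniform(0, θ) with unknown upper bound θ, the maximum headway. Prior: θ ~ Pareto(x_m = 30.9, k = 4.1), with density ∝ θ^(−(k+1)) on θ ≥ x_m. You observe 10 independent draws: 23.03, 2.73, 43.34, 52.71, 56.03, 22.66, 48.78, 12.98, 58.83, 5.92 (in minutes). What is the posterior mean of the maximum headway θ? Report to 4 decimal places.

A Pareto(scale x_m, shape k) prior on the upper bound θ of Uniform(0, θ) is conjugate: posterior is Pareto(max(x_m, max xᵢ), k + n).
Sample maximum = 58.83; prior scale x_m = 30.9 → posterior scale = max = 58.83.
Posterior shape = 4.1 + 10 = 14.1.
E[θ|data] = k·x_m/(k−1) = 14.1·58.83/13.1 = 63.3208.

63.3208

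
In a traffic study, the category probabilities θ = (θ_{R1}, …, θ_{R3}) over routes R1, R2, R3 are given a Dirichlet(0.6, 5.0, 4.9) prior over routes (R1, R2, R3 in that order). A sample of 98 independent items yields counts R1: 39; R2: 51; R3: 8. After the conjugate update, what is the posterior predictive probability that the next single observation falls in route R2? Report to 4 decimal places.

0.5161

The Dirichlet prior is conjugate to the Multinomial likelihood: each posterior αⱼ = prior αⱼ + observed count nⱼ.
Posterior concentration: (39.6, 56.0, 12.9), total = 108.5.
P(next = R2 | data) = α_{R2}/Σα = 0.5161.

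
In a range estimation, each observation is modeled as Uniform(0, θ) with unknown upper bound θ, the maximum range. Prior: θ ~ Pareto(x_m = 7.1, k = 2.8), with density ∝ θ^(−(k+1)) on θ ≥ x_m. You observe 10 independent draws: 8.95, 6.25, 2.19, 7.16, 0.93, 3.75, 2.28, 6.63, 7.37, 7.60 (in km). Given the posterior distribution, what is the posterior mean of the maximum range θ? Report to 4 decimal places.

A Pareto(scale x_m, shape k) prior on the upper bound θ of Uniform(0, θ) is conjugate: posterior is Pareto(max(x_m, max xᵢ), k + n).
Sample maximum = 8.95; prior scale x_m = 7.1 → posterior scale = max = 8.95.
Posterior shape = 2.8 + 10 = 12.8.
E[θ|data] = k·x_m/(k−1) = 12.8·8.95/11.8 = 9.7085.

9.7085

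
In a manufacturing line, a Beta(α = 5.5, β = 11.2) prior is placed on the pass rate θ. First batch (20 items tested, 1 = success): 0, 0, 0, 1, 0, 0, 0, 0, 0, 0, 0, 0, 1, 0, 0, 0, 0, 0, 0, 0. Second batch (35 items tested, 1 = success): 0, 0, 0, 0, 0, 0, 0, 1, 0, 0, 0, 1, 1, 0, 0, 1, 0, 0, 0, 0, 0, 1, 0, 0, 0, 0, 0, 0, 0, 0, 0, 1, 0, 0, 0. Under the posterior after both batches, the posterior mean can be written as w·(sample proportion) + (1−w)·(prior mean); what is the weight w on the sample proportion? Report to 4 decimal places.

The Beta prior is conjugate to a Binomial/Bernoulli likelihood; the update adds successes to α and failures to β.
Total number of items tested: n = 20 + 35 = 55.
Posterior mean = (α₀+k)/(α₀+β₀+n) = [n/(α₀+β₀+n)]·(k/n) + [(α₀+β₀)/(α₀+β₀+n)]·α₀/(α₀+β₀), so only n and the prior enter the weight.
The weight on the data is w = n/(α₀+β₀+n) = 55/(5.5+11.2+55) = 55/71.7 = 0.7671.

0.7671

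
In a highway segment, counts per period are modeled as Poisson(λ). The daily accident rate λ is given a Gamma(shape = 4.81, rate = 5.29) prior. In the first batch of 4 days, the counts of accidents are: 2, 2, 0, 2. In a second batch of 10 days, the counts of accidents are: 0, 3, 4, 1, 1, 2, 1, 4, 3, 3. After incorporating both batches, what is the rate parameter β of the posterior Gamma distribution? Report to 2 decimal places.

19.29

With a Gamma(shape α, rate β) prior, the Poisson likelihood is conjugate: the posterior is Gamma(α + ΣXᵢ, β + n).
Batch 1: sum of counts S = 6 over n = 4 days.
After batch 1: Gamma(α+S, β+n) = Gamma(4.81+6, 5.29+4) = Gamma(10.81, 9.29).
Batch 2: sum of counts S = 22 over n = 10 days.
After batch 2: Gamma(α+S, β+n) = Gamma(10.81+22, 9.29+10) = Gamma(32.81, 19.29).
Posterior β = 19.29.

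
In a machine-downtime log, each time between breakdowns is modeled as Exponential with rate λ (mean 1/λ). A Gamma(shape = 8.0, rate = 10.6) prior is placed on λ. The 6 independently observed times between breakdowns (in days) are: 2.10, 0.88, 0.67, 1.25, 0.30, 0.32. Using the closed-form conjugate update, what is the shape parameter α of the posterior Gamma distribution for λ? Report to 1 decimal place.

14.0

With a Gamma(shape α, rate β) prior on the exponential rate λ, the posterior after n observations with total T = Σxᵢ is Gamma(α+n, β+T).
Sum of observations T = 5.52 days; n = 6.
Posterior: Gamma(8.0+6, 10.6+5.52) = Gamma(14.0, 16.12).
Posterior α = 14.0.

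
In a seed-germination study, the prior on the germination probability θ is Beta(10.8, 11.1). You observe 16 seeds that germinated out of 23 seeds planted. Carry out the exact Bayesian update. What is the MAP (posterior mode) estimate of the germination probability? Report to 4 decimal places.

The Beta prior is conjugate to a Binomial/Bernoulli likelihood; the update adds successes to α and failures to β.
Posterior: Beta(α+k, β+n−k) = Beta(10.8+16, 11.1+7) = Beta(26.8, 18.1).
Mode of Beta(a,b) for a,b>1 is (a−1)/(a+b−2) = 25.8/42.9 = 0.6014.

0.6014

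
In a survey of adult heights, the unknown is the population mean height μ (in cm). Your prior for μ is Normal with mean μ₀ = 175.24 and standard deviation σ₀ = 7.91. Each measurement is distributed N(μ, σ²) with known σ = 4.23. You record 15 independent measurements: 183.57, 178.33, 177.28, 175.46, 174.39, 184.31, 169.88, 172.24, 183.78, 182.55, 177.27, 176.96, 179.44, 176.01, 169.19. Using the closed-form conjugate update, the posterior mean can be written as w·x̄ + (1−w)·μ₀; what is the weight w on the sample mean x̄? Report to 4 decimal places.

For Normal data with known variance σ², a Normal(μ₀, σ₀²) prior on μ is conjugate. Posterior precision = 1/σ₀² + n/σ²; posterior mean is the precision-weighted average of μ₀ and x̄.
σ₀² = 7.91² = 62.5681, σ² = 4.23² = 17.8929. Prior precision 1/σ₀² = 1/62.5681; data precision n/σ² = 15/17.8929.
w = (n/σ²)/(1/σ₀² + n/σ²) = n·σ₀²/(σ² + n·σ₀²) = 15·62.5681/(17.8929 + 15·62.5681) = 938.5215/956.4144 = 0.9813.

0.9813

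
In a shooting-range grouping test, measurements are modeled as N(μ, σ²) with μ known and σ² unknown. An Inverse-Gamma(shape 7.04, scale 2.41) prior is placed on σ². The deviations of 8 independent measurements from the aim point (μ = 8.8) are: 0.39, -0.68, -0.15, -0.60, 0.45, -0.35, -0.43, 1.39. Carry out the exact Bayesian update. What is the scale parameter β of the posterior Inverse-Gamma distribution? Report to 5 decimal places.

With known mean μ and an Inverse-Gamma(α, β) prior on σ², the Normal likelihood is conjugate: posterior is Inv-Gamma(α + n/2, β + Σ(xᵢ−μ)²/2).
Σ(xᵢ−μ)² = (0.39)² + (-0.68)² + (-0.15)² + (-0.60)² + (0.45)² + (-0.35)² + (-0.43)² + (1.39)² = 3.4390.
Posterior: Inv-Gamma(7.04 + 8/2, 2.41 + 3.4390/2) = Inv-Gamma(11.04, 4.12950).
Posterior β = 4.12950.

4.12950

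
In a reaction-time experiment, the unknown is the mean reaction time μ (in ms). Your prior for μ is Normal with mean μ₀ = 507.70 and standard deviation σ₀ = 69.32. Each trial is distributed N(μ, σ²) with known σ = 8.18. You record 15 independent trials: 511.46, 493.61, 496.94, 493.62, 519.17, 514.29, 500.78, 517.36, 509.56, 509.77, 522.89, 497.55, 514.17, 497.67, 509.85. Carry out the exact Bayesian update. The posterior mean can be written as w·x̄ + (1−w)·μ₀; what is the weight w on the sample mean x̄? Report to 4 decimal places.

0.9991

For Normal data with known variance σ², a Normal(μ₀, σ₀²) prior on μ is conjugate. Posterior precision = 1/σ₀² + n/σ²; posterior mean is the precision-weighted average of μ₀ and x̄.
σ₀² = 69.32² = 4805.2624, σ² = 8.18² = 66.9124. Prior precision 1/σ₀² = 1/4805.2624; data precision n/σ² = 15/66.9124.
w = (n/σ²)/(1/σ₀² + n/σ²) = n·σ₀²/(σ² + n·σ₀²) = 15·4805.2624/(66.9124 + 15·4805.2624) = 72078.936/72145.8484 = 0.9991.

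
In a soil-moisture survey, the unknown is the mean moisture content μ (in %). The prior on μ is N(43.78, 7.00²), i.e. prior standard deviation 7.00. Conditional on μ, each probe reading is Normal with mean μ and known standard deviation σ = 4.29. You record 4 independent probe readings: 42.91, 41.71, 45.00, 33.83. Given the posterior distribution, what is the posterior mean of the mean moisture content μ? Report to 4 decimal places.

For Normal data with known variance σ², a Normal(μ₀, σ₀²) prior on μ is conjugate. Posterior precision = 1/σ₀² + n/σ²; posterior mean is the precision-weighted average of μ₀ and x̄.
Σxᵢ = 42.91 + 41.71 + 45.00 + 33.83 = 163.45, so n·x̄ = 163.45.
σ₀² = 7.00² = 49, σ² = 4.29² = 18.4041; σ² + n·σ₀² = 18.4041 + 4·49 = 214.4041.
Posterior mean = (μ₀/σ₀² + n·x̄/σ²)/(1/σ₀² + n/σ²) = (σ²·μ₀ + σ₀²·n·x̄)/(σ² + n·σ₀²) = (18.4041·43.78 + 49·163.45)/214.4041 = 8814.781498/214.4041 = 41.1129.

41.1129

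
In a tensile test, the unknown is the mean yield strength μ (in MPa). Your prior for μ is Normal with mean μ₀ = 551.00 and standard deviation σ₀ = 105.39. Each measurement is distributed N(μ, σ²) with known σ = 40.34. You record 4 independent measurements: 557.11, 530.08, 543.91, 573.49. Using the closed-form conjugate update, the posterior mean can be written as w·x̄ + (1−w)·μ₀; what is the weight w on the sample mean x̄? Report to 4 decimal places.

For Normal data with known variance σ², a Normal(μ₀, σ₀²) prior on μ is conjugate. Posterior precision = 1/σ₀² + n/σ²; posterior mean is the precision-weighted average of μ₀ and x̄.
σ₀² = 105.39² = 11107.0521, σ² = 40.34² = 1627.3156. Prior precision 1/σ₀² = 1/11107.0521; data precision n/σ² = 4/1627.3156.
w = (n/σ²)/(1/σ₀² + n/σ²) = n·σ₀²/(σ² + n·σ₀²) = 4·11107.0521/(1627.3156 + 4·11107.0521) = 44428.2084/46055.524 = 0.9647.

0.9647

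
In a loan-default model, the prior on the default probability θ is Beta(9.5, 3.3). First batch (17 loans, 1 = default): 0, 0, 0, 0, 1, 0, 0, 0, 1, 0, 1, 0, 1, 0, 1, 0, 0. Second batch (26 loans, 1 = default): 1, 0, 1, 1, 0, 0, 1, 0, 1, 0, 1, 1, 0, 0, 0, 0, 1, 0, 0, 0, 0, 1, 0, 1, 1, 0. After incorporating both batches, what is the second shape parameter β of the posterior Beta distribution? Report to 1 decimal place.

30.3

The Beta prior is conjugate to a Binomial/Bernoulli likelihood; the update adds successes to α and failures to β.
After batch 1: Beta(9.5+5, 3.3+12) = Beta(14.5, 15.3).
After batch 2: Beta(14.5+11, 15.3+15) = Beta(25.5, 30.3).
Posterior β = 30.3.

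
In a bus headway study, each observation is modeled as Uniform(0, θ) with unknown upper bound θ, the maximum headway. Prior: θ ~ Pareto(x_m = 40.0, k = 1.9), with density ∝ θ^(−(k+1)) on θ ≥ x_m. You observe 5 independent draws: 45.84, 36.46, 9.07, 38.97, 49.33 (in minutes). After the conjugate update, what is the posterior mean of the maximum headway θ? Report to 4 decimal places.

A Pareto(scale x_m, shape k) prior on the upper bound θ of Uniform(0, θ) is conjugate: posterior is Pareto(max(x_m, max xᵢ), k + n).
Sample maximum = 49.33; prior scale x_m = 40.0 → posterior scale = max = 49.33.
Posterior shape = 1.9 + 5 = 6.9.
E[θ|data] = k·x_m/(k−1) = 6.9·49.33/5.9 = 57.6910.

57.6910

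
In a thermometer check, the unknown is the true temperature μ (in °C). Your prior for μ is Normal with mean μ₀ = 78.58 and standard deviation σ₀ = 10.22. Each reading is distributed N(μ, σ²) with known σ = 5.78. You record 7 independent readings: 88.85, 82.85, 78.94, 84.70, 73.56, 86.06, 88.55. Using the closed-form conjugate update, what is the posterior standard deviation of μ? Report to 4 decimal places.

2.1364

For Normal data with known variance σ², a Normal(μ₀, σ₀²) prior on μ is conjugate. Posterior precision = 1/σ₀² + n/σ²; posterior mean is the precision-weighted average of μ₀ and x̄.
σ₀² = 10.22² = 104.4484, σ² = 5.78² = 33.4084; σ² + n·σ₀² = 33.4084 + 7·104.4484 = 764.5472.
Posterior precision = 1/σ₀² + n/σ² = 1/104.4484 + 7/33.4084 = (σ² + n·σ₀²)/(σ₀²σ²) = 764.5472/(104.4484·33.4084); posterior variance σₙ² = σ₀²σ²/(σ² + n·σ₀²) = 104.4484·33.4084/764.5472 = 4.564079.
Posterior SD = √σₙ² = √(104.4484·33.4084/764.5472) = 2.1364.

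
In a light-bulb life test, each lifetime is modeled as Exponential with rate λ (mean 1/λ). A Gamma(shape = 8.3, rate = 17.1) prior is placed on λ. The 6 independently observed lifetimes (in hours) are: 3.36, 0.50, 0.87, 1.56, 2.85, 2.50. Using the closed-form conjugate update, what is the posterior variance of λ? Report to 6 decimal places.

With a Gamma(shape α, rate β) prior on the exponential rate λ, the posterior after n observations with total T = Σxᵢ is Gamma(α+n, β+T).
Sum of observations T = 11.64 hours; n = 6.
Posterior: Gamma(8.3+6, 17.1+11.64) = Gamma(14.3, 28.74).
Var = α/β² = 0.017313.

0.017313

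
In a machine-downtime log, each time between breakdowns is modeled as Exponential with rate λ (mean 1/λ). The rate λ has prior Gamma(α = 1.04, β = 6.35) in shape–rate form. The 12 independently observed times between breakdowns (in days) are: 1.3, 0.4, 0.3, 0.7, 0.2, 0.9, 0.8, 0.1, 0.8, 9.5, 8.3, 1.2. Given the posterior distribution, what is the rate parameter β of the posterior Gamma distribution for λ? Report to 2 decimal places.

With a Gamma(shape α, rate β) prior on the exponential rate λ, the posterior after n observations with total T = Σxᵢ is Gamma(α+n, β+T).
Sum of observations T = 24.5 days; n = 12.
Posterior: Gamma(1.04+12, 6.35+24.5) = Gamma(13.04, 30.85).
Posterior β = 30.85.

30.85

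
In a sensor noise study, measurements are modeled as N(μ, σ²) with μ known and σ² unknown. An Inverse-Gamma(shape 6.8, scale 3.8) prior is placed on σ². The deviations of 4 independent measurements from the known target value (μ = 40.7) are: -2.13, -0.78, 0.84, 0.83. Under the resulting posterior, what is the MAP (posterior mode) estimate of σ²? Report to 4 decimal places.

0.7214

With known mean μ and an Inverse-Gamma(α, β) prior on σ², the Normal likelihood is conjugate: posterior is Inv-Gamma(α + n/2, β + Σ(xᵢ−μ)²/2).
Σ(xᵢ−μ)² = (-2.13)² + (-0.78)² + (0.84)² + (0.83)² = 6.5398.
Posterior: Inv-Gamma(6.8 + 4/2, 3.8 + 6.5398/2) = Inv-Gamma(8.80, 7.06990).
Mode = β/(α+1) = 7.06990/9.80 = 0.7214.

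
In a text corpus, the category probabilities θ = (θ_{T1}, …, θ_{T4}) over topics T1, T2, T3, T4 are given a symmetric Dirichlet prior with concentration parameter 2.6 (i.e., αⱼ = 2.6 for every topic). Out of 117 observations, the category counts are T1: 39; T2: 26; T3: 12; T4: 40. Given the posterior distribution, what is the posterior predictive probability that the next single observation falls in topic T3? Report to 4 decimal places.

0.1146

The Dirichlet prior is conjugate to the Multinomial likelihood: each posterior αⱼ = prior αⱼ + observed count nⱼ.
Posterior concentration: (41.6, 28.6, 14.6, 42.6), total = 127.4.
P(next = T3 | data) = α_{T3}/Σα = 0.1146.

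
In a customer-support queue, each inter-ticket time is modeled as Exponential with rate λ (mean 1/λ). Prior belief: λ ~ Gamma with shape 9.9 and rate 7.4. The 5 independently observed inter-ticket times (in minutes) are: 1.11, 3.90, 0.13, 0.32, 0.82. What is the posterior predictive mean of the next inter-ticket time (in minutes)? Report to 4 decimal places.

0.9842

With a Gamma(shape α, rate β) prior on the exponential rate λ, the posterior after n observations with total T = Σxᵢ is Gamma(α+n, β+T).
Sum of observations T = 6.28 minutes; n = 5.
Posterior: Gamma(9.9+5, 7.4+6.28) = Gamma(14.9, 13.68).
The predictive distribution for the next observation is Lomax; its mean is β/(α−1) = 13.68/13.9 = 0.9842.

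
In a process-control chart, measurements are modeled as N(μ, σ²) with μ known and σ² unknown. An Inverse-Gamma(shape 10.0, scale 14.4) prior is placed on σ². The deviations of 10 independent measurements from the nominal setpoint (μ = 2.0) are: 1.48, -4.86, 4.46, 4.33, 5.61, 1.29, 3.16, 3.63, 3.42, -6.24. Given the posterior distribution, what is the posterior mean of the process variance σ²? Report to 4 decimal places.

With known mean μ and an Inverse-Gamma(α, β) prior on σ², the Normal likelihood is conjugate: posterior is Inv-Gamma(α + n/2, β + Σ(xᵢ−μ)²/2).
Σ(xᵢ−μ)² = (1.48)² + (-4.86)² + (4.46)² + (4.33)² + (5.61)² + (1.29)² + (3.16)² + (3.63)² + (3.42)² + (-6.24)² = 171.3832.
Posterior: Inv-Gamma(10.0 + 10/2, 14.4 + 171.3832/2) = Inv-Gamma(15.00, 100.09160).
E[σ²|data] = β/(α−1) = 100.09160/14.00 = 7.1494.

7.1494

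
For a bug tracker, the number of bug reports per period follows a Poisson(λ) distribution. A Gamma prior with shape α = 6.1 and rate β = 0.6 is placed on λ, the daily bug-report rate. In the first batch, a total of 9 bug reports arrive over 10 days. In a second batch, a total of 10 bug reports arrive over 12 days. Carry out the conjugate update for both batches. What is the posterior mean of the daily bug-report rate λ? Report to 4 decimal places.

1.1106

With a Gamma(shape α, rate β) prior, the Poisson likelihood is conjugate: the posterior is Gamma(α + ΣXᵢ, β + n).
After batch 1: Gamma(α+S, β+n) = Gamma(6.1+9, 0.6+10) = Gamma(15.1, 10.6).
After batch 2: Gamma(α+S, β+n) = Gamma(15.1+10, 10.6+12) = Gamma(25.1, 22.6).
Posterior mean = α/β = 25.1/22.6 = 1.1106.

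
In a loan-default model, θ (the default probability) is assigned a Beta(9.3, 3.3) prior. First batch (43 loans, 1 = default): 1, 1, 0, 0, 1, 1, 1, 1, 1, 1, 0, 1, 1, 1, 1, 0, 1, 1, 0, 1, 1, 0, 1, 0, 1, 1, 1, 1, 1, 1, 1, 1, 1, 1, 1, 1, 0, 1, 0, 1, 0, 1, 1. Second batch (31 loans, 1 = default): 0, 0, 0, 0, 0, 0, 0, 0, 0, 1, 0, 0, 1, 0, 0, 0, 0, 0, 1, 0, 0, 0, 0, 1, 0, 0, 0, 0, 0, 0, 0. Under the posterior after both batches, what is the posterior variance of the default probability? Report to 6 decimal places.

0.002840

The Beta prior is conjugate to a Binomial/Bernoulli likelihood; the update adds successes to α and failures to β.
After batch 1: Beta(9.3+33, 3.3+10) = Beta(42.3, 13.3).
After batch 2: Beta(42.3+4, 13.3+27) = Beta(46.3, 40.3).
Var = αβ/((α+β)²(α+β+1)) = 46.3·40.3/(86.6²·87.6) = 0.002840.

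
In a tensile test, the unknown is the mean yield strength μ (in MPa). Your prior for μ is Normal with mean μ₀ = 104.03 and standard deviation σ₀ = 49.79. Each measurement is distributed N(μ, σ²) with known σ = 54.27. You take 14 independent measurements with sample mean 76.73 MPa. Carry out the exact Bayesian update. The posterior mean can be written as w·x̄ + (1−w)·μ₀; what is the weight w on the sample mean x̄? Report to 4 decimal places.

0.9218

For Normal data with known variance σ², a Normal(μ₀, σ₀²) prior on μ is conjugate. Posterior precision = 1/σ₀² + n/σ²; posterior mean is the precision-weighted average of μ₀ and x̄.
σ₀² = 49.79² = 2479.0441, σ² = 54.27² = 2945.2329. Prior precision 1/σ₀² = 1/2479.0441; data precision n/σ² = 14/2945.2329.
w = (n/σ²)/(1/σ₀² + n/σ²) = n·σ₀²/(σ² + n·σ₀²) = 14·2479.0441/(2945.2329 + 14·2479.0441) = 34706.6174/37651.8503 = 0.9218.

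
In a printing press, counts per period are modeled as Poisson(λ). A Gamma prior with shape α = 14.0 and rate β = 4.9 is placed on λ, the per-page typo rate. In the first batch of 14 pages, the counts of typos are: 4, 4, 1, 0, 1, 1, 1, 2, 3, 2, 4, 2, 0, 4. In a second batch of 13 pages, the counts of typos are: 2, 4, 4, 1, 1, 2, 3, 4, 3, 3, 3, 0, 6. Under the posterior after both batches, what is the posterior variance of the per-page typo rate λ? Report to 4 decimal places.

With a Gamma(shape α, rate β) prior, the Poisson likelihood is conjugate: the posterior is Gamma(α + ΣXᵢ, β + n).
Batch 1: sum of counts S = 29 over n = 14 pages.
After batch 1: Gamma(α+S, β+n) = Gamma(14.0+29, 4.9+14) = Gamma(43.0, 18.9).
Batch 2: sum of counts S = 36 over n = 13 pages.
After batch 2: Gamma(α+S, β+n) = Gamma(43.0+36, 18.9+13) = Gamma(79.0, 31.9).
Var = α/β² = 79.0/31.9² = 0.0776.

0.0776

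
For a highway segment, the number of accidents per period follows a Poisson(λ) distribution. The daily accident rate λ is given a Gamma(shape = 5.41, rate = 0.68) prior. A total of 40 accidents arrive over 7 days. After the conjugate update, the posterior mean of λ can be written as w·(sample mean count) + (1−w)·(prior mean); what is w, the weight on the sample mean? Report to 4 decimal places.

With a Gamma(shape α, rate β) prior, the Poisson likelihood is conjugate: the posterior is Gamma(α + ΣXᵢ, β + n).
Posterior mean = (α₀+S)/(β₀+n) = [n/(β₀+n)]·(S/n) + [β₀/(β₀+n)]·(α₀/β₀), so only n and β₀ enter the weight.
Weight on data w = n/(β₀+n) = 7/(0.68+7) = 7/7.68 = 0.9115.

0.9115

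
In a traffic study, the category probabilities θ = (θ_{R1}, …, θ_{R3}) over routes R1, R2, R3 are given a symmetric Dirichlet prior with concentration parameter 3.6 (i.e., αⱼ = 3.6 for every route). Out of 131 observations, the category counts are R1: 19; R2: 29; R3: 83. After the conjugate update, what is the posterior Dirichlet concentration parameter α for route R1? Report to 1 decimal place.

The Dirichlet prior is conjugate to the Multinomial likelihood: each posterior αⱼ = prior αⱼ + observed count nⱼ.
Posterior concentration: (22.6, 32.6, 86.6), total = 141.8.
α_{R1} = 3.6 + 19 = 22.6.

22.6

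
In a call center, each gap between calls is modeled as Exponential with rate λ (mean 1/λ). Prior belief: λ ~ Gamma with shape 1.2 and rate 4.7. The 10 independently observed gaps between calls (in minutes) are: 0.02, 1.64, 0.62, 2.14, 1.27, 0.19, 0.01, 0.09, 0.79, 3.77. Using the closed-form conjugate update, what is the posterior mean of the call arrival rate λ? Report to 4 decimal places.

With a Gamma(shape α, rate β) prior on the exponential rate λ, the posterior after n observations with total T = Σxᵢ is Gamma(α+n, β+T).
Sum of observations T = 10.54 minutes; n = 10.
Posterior: Gamma(1.2+10, 4.7+10.54) = Gamma(11.2, 15.24).
Posterior mean of λ = α/β = 11.2/15.24 = 0.7349.

0.7349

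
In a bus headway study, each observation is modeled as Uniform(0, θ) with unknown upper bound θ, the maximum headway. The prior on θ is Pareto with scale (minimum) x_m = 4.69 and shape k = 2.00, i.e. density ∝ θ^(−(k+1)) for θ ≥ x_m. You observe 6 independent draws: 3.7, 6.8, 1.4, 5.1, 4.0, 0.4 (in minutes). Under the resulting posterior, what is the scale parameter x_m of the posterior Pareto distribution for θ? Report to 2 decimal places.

A Pareto(scale x_m, shape k) prior on the upper bound θ of Uniform(0, θ) is conjugate: posterior is Pareto(max(x_m, max xᵢ), k + n).
Sample maximum = 6.8; prior scale x_m = 4.69 → posterior scale = max = 6.80.
Posterior shape = 2.00 + 6 = 8.00.
Posterior scale x_m = 6.80.

6.80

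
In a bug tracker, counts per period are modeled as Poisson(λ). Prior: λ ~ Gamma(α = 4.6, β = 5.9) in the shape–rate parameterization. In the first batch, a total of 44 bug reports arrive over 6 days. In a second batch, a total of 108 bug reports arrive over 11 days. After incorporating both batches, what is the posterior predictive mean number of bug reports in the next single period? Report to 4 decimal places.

6.8384

With a Gamma(shape α, rate β) prior, the Poisson likelihood is conjugate: the posterior is Gamma(α + ΣXᵢ, β + n).
After batch 1: Gamma(α+S, β+n) = Gamma(4.6+44, 5.9+6) = Gamma(48.6, 11.9).
After batch 2: Gamma(α+S, β+n) = Gamma(48.6+108, 11.9+11) = Gamma(156.6, 22.9).
The predictive distribution for one future period is NegBinom with mean α/β = 6.8384.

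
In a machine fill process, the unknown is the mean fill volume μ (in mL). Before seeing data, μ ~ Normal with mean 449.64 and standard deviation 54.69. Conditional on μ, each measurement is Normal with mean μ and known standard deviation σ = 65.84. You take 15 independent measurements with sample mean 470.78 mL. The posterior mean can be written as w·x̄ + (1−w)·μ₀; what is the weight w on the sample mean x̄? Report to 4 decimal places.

For Normal data with known variance σ², a Normal(μ₀, σ₀²) prior on μ is conjugate. Posterior precision = 1/σ₀² + n/σ²; posterior mean is the precision-weighted average of μ₀ and x̄.
σ₀² = 54.69² = 2990.9961, σ² = 65.84² = 4334.9056. Prior precision 1/σ₀² = 1/2990.9961; data precision n/σ² = 15/4334.9056.
w = (n/σ²)/(1/σ₀² + n/σ²) = n·σ₀²/(σ² + n·σ₀²) = 15·2990.9961/(4334.9056 + 15·2990.9961) = 44864.9415/49199.8471 = 0.9119.

0.9119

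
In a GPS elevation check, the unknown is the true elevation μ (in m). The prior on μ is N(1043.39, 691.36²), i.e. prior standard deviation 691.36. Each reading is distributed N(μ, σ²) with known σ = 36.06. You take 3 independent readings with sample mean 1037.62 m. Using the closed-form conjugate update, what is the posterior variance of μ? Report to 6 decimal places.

For Normal data with known variance σ², a Normal(μ₀, σ₀²) prior on μ is conjugate. Posterior precision = 1/σ₀² + n/σ²; posterior mean is the precision-weighted average of μ₀ and x̄.
σ₀² = 691.36² = 477978.6496, σ² = 36.06² = 1300.3236; σ² + n·σ₀² = 1300.3236 + 3·477978.6496 = 1435236.2724.
Posterior precision = 1/σ₀² + n/σ² = 1/477978.6496 + 3/1300.3236 = (σ² + n·σ₀²)/(σ₀²σ²) = 1435236.2724/(477978.6496·1300.3236); posterior variance σₙ² = σ₀²σ²/(σ² + n·σ₀²) = 477978.6496·1300.3236/1435236.2724 = 433.048502.

433.048502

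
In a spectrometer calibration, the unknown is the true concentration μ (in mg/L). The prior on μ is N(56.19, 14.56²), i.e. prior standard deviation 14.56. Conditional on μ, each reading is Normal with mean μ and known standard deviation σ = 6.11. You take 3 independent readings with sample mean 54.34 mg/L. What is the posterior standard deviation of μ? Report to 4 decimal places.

For Normal data with known variance σ², a Normal(μ₀, σ₀²) prior on μ is conjugate. Posterior precision = 1/σ₀² + n/σ²; posterior mean is the precision-weighted average of μ₀ and x̄.
σ₀² = 14.56² = 211.9936, σ² = 6.11² = 37.3321; σ² + n·σ₀² = 37.3321 + 3·211.9936 = 673.3129.
Posterior precision = 1/σ₀² + n/σ² = 1/211.9936 + 3/37.3321 = (σ² + n·σ₀²)/(σ₀²σ²) = 673.3129/(211.9936·37.3321); posterior variance σₙ² = σ₀²σ²/(σ² + n·σ₀²) = 211.9936·37.3321/673.3129 = 11.754069.
Posterior SD = √σₙ² = √(211.9936·37.3321/673.3129) = 3.4284.

3.4284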